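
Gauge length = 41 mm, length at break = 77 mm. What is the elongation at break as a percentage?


Extension = 77 - 41 = 36 mm
Elongation = 36 / 41 x 100 = 87.8%


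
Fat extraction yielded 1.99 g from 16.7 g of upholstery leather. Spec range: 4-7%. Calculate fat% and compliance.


Fat% = 1.99 / 16.7 x 100 = 11.9%
Spec range: 4-7%
Compliant: No


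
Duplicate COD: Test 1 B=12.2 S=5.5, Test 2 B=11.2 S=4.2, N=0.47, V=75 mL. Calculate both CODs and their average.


COD1 = (12.2 - 5.5) x 0.47 x 8000 / 75 = 335.9 mg/L
COD2 = (11.2 - 4.2) x 0.47 x 8000 / 75 = 350.9 mg/L
Average = (335.9 + 350.9) / 2 = 343.4 mg/L


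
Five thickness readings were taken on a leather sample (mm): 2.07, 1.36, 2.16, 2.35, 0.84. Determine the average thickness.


Sum = 2.07 + 1.36 + 2.16 + 2.35 + 0.84 = 8.78
Average = 8.78 / 5 = 1.76 mm


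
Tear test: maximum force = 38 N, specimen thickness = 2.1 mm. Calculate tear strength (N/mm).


18.1 N/mm

Tear strength = force / thickness
Tear = 38 / 2.1 = 18.1 N/mm


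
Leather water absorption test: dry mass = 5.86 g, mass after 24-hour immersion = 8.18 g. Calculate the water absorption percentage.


Water absorbed = 8.18 - 5.86 = 2.32 g
WA% = 2.32 / 5.86 x 100 = 39.6%


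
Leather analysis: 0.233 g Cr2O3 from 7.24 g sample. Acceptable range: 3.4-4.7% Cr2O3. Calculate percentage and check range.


Cr2O3% = 0.233 / 7.24 x 100 = 3.22%
Acceptable range: 3.4 to 4.7%
Within range: No


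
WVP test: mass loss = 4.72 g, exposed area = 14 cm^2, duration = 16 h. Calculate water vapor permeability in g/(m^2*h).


WVP = mass_loss / (area x time) x 10000
WVP = 4.72 / (14 x 16) x 10000
WVP = 4.72 / 224 x 10000 = 210.71 g/(m^2*h)


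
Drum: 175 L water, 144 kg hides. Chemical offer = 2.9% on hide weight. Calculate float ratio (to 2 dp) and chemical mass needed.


Float ratio = 175 / 144 = 1.22
Chemical = 144 x 2.9 / 100 = 4.176 kg


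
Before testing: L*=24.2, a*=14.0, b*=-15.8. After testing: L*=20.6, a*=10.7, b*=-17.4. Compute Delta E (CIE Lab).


dL = 20.6 - 24.2 = -3.6
da = 10.7 - 14.0 = -3.3
db = -17.4 - (-15.8) = -1.6
dE = sqrt((-3.6)^2 + (-3.3)^2 + (-1.6)^2) = 5.14


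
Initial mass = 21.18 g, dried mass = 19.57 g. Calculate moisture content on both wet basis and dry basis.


Moisture lost = 21.18 - 19.57 = 1.61 g
Wet basis MC = 1.61 / 21.18 x 100 = 7.6%
Dry basis MC = 1.61 / 19.57 x 100 = 8.2%


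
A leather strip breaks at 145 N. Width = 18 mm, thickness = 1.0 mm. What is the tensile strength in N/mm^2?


Cross-sectional area = 18 x 1.0 = 18.0 mm^2
Tensile strength = 145 / 18.0 = 8.06 N/mm^2


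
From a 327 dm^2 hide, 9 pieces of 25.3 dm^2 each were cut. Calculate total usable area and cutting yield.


Total usable = 9 x 25.3 = 227.7 dm^2
Yield = 227.7 / 327 x 100 = 69.6%


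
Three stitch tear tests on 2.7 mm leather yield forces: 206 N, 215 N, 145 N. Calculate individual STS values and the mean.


STS1 = 206 / 2.7 = 76.3 N/mm
STS2 = 215 / 2.7 = 79.6 N/mm
STS3 = 145 / 2.7 = 53.7 N/mm
Mean = (76.3 + 79.6 + 53.7) / 3 = 69.9 N/mm


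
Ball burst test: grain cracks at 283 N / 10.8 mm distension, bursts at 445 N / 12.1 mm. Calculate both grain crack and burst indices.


Crack index = 26.2 N/mm
Burst index = 36.8 N/mm


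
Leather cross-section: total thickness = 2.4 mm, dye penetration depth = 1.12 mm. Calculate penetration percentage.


Penetration% = 1.12 / 2.4 x 100
Penetration = 46.7%


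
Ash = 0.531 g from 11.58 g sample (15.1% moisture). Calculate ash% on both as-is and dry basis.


As-is ash = 4.59%
Dry-basis ash = 5.40%


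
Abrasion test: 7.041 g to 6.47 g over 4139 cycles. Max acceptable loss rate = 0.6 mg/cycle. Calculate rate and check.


Loss = 7.041 - 6.47 = 0.571 g
Rate = 0.571 g / 4139 cycles x 1000 = 0.138 mg/cycle
Max = 0.6 mg/cycle
Passes: Yes


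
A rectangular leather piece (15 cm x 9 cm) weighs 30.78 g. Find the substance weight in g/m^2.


2280.0 g/m^2


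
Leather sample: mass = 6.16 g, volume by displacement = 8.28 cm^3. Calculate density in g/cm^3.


0.744 g/cm^3

Density = mass / volume
Density = 6.16 / 8.28 = 0.744 g/cm^3


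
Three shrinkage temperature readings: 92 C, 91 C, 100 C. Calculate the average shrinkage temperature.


Average = (92 + 91 + 100) / 3
Average = 283 / 3 = 94.3 C


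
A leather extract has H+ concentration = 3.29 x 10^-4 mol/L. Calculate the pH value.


pH = -log10[H+]
pH = -log10(3.29 x 10^-4) = 3.48


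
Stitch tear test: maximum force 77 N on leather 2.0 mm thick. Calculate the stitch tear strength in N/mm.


38.5 N/mm


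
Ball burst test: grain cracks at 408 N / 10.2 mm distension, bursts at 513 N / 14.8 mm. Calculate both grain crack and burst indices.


Crack index = 40.0 N/mm
Burst index = 34.7 N/mm

Crack index = 408 / 10.2 = 40.0 N/mm
Burst index = 513 / 14.8 = 34.7 N/mm


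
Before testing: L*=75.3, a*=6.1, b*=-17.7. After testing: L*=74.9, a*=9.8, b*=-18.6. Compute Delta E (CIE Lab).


Delta E = 3.83


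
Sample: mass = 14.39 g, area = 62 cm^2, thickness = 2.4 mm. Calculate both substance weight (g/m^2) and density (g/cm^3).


Substance weight = 2321.0 g/m^2
Density = 0.967 g/cm^3


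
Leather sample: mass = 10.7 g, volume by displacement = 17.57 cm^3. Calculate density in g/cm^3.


Density = mass / volume
Density = 10.7 / 17.57 = 0.609 g/cm^3


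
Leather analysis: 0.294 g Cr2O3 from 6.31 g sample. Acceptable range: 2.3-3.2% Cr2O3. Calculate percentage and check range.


Cr2O3% = 0.294 / 6.31 x 100 = 4.66%
Acceptable range: 2.3 to 3.2%
Within range: No


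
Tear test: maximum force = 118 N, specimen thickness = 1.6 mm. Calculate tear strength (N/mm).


Tear strength = force / thickness
Tear = 118 / 1.6 = 73.8 N/mm


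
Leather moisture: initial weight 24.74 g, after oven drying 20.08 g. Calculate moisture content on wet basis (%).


Moisture = 24.74 - 20.08 = 4.66 g
MC = 4.66 / 24.74 x 100 = 18.8%


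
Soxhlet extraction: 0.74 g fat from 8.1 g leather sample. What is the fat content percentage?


Fat content = 0.74 / 8.1 x 100
Fat = 9.1%


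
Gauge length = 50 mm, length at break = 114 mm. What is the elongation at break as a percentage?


Extension = 114 - 50 = 64 mm
Elongation = 64 / 50 x 100 = 128.0%


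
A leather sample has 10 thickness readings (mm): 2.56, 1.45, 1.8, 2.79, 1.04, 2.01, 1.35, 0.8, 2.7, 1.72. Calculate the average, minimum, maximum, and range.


Sum = 18.22
Average = 18.22 / 10 = 1.82 mm
Minimum = 0.8 mm
Maximum = 2.79 mm
Range = 2.79 - 0.8 = 1.99 mm


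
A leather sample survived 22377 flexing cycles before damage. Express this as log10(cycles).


log10(22377) = 4.35


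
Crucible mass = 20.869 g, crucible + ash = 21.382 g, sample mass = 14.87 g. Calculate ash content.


Ash mass = 0.513 g
Ash content = 3.45%

Ash mass = 21.382 - 20.869 = 0.513 g
Ash% = 0.513 / 14.87 x 100 = 3.45%


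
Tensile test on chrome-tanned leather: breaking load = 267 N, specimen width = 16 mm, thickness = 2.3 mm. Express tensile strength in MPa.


7.26 MPa


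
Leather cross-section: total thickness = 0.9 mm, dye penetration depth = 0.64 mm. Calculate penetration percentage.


71.1%


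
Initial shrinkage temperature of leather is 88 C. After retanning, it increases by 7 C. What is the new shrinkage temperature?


New Ts = 88 + 7 = 95 C


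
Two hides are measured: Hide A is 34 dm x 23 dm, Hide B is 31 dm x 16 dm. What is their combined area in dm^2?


1278 dm^2

Hide A area = 34 x 23 = 782 dm^2
Hide B area = 31 x 16 = 496 dm^2
Total = 782 + 496 = 1278 dm^2


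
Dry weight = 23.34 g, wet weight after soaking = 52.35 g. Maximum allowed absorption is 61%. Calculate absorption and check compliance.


Absorption = 124.3%
Compliant: No

WA = (52.35 - 23.34) / 23.34 x 100 = 124.3%
Maximum allowed: 61%
Compliant: No


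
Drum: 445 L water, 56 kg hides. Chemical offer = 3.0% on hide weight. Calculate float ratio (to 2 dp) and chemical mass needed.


Float ratio = 7.95
Chemical needed = 1.68 kg

Float ratio = 445 / 56 = 7.95
Chemical = 56 x 3.0 / 100 = 1.68 kg


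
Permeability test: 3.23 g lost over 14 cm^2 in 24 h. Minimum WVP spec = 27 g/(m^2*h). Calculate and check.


WVP = 96.13 g/(m^2*h)
Meets specification: Yes


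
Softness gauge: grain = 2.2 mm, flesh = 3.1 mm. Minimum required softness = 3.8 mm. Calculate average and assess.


Average softness = 2.65 mm
Meets requirement: No


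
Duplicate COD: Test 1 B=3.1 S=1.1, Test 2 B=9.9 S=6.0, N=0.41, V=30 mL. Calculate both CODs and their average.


COD1 = (3.1 - 1.1) x 0.41 x 8000 / 30 = 218.7 mg/L
COD2 = (9.9 - 6.0) x 0.41 x 8000 / 30 = 426.4 mg/L
Average = (218.7 + 426.4) / 2 = 322.6 mg/L


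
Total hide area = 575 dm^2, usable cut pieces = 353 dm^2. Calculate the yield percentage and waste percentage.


Yield = 353 / 575 x 100 = 61.4%
Waste = 575 - 353 = 222 dm^2
Waste% = 100 - 61.4 = 38.6%


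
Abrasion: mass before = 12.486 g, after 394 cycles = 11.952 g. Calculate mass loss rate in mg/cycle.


1.355 mg/cycle


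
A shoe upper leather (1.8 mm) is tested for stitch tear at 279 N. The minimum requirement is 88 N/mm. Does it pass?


STS = 279 / 1.8 = 155.0 N/mm
Minimum required: 88 N/mm
Passes: Yes


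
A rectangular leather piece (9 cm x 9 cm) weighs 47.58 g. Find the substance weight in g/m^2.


5874.1 g/m^2

Area = 9 x 9 = 81 cm^2
SW = 47.58 / 81 x 10000 = 5874.1 g/m^2


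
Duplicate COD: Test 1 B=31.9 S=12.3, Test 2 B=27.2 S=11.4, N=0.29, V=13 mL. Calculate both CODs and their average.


COD1 = (31.9 - 12.3) x 0.29 x 8000 / 13 = 3497.8 mg/L
COD2 = (27.2 - 11.4) x 0.29 x 8000 / 13 = 2819.7 mg/L
Average = (3497.8 + 2819.7) / 2 = 3158.8 mg/L


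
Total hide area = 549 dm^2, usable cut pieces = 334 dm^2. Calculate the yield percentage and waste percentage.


Yield = 334 / 549 x 100 = 60.8%
Waste = 549 - 334 = 215 dm^2
Waste% = 100 - 60.8 = 39.2%


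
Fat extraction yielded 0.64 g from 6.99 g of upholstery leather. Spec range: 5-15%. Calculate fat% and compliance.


Fat% = 0.64 / 6.99 x 100 = 9.2%
Spec range: 5-15%
Compliant: Yes


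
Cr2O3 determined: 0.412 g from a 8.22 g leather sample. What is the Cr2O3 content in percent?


5.01%

Cr2O3% = 0.412 / 8.22 x 100
Cr2O3% = 5.01%


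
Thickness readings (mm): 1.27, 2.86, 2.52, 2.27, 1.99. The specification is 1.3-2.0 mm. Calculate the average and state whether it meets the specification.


Average = 2.18 mm
Within specification: No


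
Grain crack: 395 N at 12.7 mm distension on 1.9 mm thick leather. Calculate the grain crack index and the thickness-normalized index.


Crack index = 31.1 N/mm
Normalized index = 16.4 N/mm per mm

Crack index = 395 / 12.7 = 31.1 N/mm
Normalized = 31.1 / 1.9 = 16.4 N/mm per mm


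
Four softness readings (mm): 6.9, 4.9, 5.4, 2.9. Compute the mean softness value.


5.03 mm

Sum = 6.9 + 4.9 + 5.4 + 2.9
Mean = 20.1 / 4 = 5.03 mm


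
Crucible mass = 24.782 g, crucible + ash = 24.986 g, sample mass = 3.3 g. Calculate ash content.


Ash mass = 24.986 - 24.782 = 0.204 g
Ash% = 0.204 / 3.3 x 100 = 6.18%


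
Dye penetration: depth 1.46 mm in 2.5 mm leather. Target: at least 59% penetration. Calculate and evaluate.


Penetration = 1.46 / 2.5 x 100 = 58.4%
Target: 59%
Meets target: No


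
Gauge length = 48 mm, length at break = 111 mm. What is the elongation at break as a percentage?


131.3%


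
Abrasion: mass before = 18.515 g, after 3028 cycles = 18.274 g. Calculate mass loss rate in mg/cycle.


Mass loss = 18.515 - 18.274 = 0.241 g
Rate = 0.241 / 3028 x 1000 = 0.080 mg/cycle


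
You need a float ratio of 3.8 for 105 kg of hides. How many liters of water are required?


399.0 L

Water = hide weight x target ratio
Water = 105 x 3.8 = 399.0 L


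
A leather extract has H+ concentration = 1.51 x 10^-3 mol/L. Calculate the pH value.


pH = 2.82


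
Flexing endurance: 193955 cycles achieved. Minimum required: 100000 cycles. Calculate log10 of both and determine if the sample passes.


log10(193955) = 5.29
log10(100000) = 5.00
Passes: Yes


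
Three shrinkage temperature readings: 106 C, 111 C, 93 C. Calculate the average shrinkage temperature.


103.3 C

Average = (106 + 111 + 93) / 3
Average = 310 / 3 = 103.3 C


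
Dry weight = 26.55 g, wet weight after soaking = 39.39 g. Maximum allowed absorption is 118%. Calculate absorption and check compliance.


Absorption = 48.4%
Compliant: Yes

WA = (39.39 - 26.55) / 26.55 x 100 = 48.4%
Maximum allowed: 118%
Compliant: Yes


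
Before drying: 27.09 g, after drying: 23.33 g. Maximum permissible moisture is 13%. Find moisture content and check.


MC = (27.09 - 23.33) / 27.09 x 100 = 13.9%
Maximum: 13%
Acceptable: No


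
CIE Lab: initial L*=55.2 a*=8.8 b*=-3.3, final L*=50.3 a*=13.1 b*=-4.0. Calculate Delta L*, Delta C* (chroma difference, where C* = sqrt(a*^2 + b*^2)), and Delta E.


Delta L* = -4.9
Delta C* = 4.30
Delta E = 6.56


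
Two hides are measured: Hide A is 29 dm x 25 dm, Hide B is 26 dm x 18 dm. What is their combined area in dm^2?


Hide A area = 29 x 25 = 725 dm^2
Hide B area = 26 x 18 = 468 dm^2
Total = 725 + 468 = 1193 dm^2


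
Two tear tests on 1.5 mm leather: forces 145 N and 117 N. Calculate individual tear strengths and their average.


Tear 1 = 145 / 1.5 = 96.7 N/mm
Tear 2 = 117 / 1.5 = 78.0 N/mm
Average = (96.7 + 78.0) / 2 = 87.4 N/mm


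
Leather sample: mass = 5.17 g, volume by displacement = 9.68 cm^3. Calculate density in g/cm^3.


Density = mass / volume
Density = 5.17 / 9.68 = 0.534 g/cm^3


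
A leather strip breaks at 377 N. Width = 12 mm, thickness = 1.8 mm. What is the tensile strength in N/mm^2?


Cross-sectional area = 12 x 1.8 = 21.6 mm^2
Tensile strength = 377 / 21.6 = 17.45 N/mm^2


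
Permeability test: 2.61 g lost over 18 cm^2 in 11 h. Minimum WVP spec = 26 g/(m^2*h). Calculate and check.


WVP = 2.61 / (18 x 11) x 10000 = 131.82 g/(m^2*h)
Minimum: 26 g/(m^2*h)
Meets spec: Yes


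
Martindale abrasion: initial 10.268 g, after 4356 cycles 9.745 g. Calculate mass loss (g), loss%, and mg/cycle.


Loss = 10.268 - 9.745 = 0.523 g
Loss% = 0.523 / 10.268 x 100 = 5.09%
Rate = 0.523 / 4356 x 1000 = 0.120 mg/cycle


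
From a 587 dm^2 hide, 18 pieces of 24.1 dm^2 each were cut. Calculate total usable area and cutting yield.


Usable area = 433.8 dm^2
Yield = 73.9%

Total usable = 18 x 24.1 = 433.8 dm^2
Yield = 433.8 / 587 x 100 = 73.9%


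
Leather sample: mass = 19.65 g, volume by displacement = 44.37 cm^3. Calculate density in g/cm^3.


Density = mass / volume
Density = 19.65 / 44.37 = 0.443 g/cm^3


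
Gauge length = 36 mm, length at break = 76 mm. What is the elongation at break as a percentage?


111.1%

Extension = 76 - 36 = 40 mm
Elongation = 40 / 36 x 100 = 111.1%


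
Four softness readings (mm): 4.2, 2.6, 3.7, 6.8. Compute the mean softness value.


Sum = 4.2 + 2.6 + 3.7 + 6.8
Mean = 17.3 / 4 = 4.33 mm


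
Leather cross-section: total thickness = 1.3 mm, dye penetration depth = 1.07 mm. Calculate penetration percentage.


Penetration% = 1.07 / 1.3 x 100
Penetration = 82.3%


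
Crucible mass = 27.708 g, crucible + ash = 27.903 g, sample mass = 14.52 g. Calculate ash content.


Ash mass = 27.903 - 27.708 = 0.195 g
Ash% = 0.195 / 14.52 x 100 = 1.34%


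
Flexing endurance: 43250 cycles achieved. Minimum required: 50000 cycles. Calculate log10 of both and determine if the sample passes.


log10(43250) = 4.64
log10(50000) = 4.70
Passes: No


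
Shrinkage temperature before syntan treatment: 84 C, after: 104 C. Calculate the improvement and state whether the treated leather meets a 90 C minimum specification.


Improvement = 20 C
Meets 90 C spec: Yes

Improvement = 104 - 84 = 20 C
Spec check: 104 C >= 90 C? Yes


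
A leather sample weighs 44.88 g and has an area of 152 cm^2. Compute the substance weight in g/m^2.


2952.6 g/m^2


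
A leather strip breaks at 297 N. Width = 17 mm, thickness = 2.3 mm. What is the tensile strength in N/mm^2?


Cross-sectional area = 17 x 2.3 = 39.1 mm^2
Tensile strength = 297 / 39.1 = 7.60 N/mm^2


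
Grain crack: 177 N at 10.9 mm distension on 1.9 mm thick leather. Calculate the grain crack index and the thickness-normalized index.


Crack index = 177 / 10.9 = 16.2 N/mm
Normalized = 16.2 / 1.9 = 8.5 N/mm per mm


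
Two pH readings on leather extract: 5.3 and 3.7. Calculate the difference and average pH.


Difference = |5.3 - 3.7| = 1.6
Average = (5.3 + 3.7) / 2 = 4.50


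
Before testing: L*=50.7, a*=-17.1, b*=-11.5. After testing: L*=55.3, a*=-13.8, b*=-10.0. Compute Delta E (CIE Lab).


Delta E = 5.86

dL = 55.3 - 50.7 = 4.6
da = -13.8 - (-17.1) = 3.3
db = -10.0 - (-11.5) = 1.5
dE = sqrt((4.6)^2 + (3.3)^2 + (1.5)^2) = 5.86


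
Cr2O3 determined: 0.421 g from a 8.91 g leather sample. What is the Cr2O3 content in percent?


Cr2O3% = 0.421 / 8.91 x 100
Cr2O3% = 4.73%


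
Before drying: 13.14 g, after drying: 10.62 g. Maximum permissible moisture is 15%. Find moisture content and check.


Moisture content = 19.2%
Acceptable: No

MC = (13.14 - 10.62) / 13.14 x 100 = 19.2%
Maximum: 15%
Acceptable: No


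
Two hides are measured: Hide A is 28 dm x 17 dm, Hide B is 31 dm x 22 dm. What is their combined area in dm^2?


1158 dm^2


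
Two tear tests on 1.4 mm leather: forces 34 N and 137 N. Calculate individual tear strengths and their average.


Tear 1 = 24.3 N/mm
Tear 2 = 97.9 N/mm
Average = 61.1 N/mm

Tear 1 = 34 / 1.4 = 24.3 N/mm
Tear 2 = 137 / 1.4 = 97.9 N/mm
Average = (24.3 + 97.9) / 2 = 61.1 N/mm


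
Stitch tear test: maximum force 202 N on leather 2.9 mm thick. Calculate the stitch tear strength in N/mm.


69.7 N/mm

Stitch tear strength = force / thickness
STS = 202 / 2.9 = 69.7 N/mm


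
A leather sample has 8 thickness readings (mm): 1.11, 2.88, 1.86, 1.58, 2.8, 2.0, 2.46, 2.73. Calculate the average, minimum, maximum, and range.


Average = 2.18 mm
Min = 1.11 mm
Max = 2.88 mm
Range = 1.77 mm


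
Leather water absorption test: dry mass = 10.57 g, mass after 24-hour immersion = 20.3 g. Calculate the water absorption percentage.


92.1%


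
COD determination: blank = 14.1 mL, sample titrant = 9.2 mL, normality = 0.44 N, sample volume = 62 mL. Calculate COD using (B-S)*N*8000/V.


278.2 mg/L

COD = (14.1 - 9.2) x 0.44 x 8000 / 62
COD = 4.9 x 0.44 x 8000 / 62
COD = 278.2 mg/L


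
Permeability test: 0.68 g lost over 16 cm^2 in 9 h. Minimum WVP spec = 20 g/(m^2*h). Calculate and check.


WVP = 47.22 g/(m^2*h)
Meets specification: Yes

WVP = 0.68 / (16 x 9) x 10000 = 47.22 g/(m^2*h)
Minimum: 20 g/(m^2*h)
Meets spec: Yes


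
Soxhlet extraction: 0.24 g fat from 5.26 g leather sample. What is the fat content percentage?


Fat content = 0.24 / 5.26 x 100
Fat = 4.6%


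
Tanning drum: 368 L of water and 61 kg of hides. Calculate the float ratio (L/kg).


Float ratio = water / hide weight
Ratio = 368 / 61 = 6.0


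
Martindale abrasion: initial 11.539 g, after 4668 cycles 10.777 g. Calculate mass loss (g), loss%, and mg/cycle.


Loss = 11.539 - 10.777 = 0.762 g
Loss% = 0.762 / 11.539 x 100 = 6.60%
Rate = 0.762 / 4668 x 1000 = 0.163 mg/cycle


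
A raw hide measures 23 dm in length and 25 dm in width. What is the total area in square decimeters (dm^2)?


575 dm^2

Area = length x width
Area = 23 x 25 = 575 dm^2


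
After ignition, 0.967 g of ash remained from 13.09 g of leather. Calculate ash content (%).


7.39%

Ash% = 0.967 / 13.09 x 100
Ash% = 7.39%


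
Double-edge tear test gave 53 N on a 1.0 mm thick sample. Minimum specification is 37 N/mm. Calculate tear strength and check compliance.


Tear strength = 53 / 1.0 = 53.0 N/mm
Required minimum = 37 N/mm
Compliant: Yes


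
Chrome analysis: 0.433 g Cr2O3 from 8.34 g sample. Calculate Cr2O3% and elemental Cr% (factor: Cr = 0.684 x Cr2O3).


Cr2O3 = 5.19%
Cr = 3.55%


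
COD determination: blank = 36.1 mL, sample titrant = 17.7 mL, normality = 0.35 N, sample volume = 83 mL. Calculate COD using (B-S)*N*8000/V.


COD = (36.1 - 17.7) x 0.35 x 8000 / 83
COD = 18.4 x 0.35 x 8000 / 83
COD = 620.7 mg/L


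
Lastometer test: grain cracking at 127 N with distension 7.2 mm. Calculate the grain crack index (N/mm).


Grain crack index = force / distension
Index = 127 / 7.2 = 17.6 N/mm


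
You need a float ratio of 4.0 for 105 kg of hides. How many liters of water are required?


Water = hide weight x target ratio
Water = 105 x 4.0 = 420.0 L


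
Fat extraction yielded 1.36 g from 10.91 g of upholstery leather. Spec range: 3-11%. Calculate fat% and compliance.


Fat content = 12.5%
Compliant: No

Fat% = 1.36 / 10.91 x 100 = 12.5%
Spec range: 3-11%
Compliant: No


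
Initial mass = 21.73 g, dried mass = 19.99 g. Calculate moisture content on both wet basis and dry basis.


Moisture lost = 21.73 - 19.99 = 1.74 g
Wet basis MC = 1.74 / 21.73 x 100 = 8.0%
Dry basis MC = 1.74 / 19.99 x 100 = 8.7%


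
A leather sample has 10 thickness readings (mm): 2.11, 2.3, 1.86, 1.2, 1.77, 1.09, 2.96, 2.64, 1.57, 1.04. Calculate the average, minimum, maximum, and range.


Average = 1.85 mm
Min = 1.04 mm
Max = 2.96 mm
Range = 1.92 mm


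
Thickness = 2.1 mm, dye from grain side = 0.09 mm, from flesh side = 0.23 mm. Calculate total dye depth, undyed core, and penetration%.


Total dyed = 0.32 mm
Undyed core = 1.78 mm
Penetration = 15.2%


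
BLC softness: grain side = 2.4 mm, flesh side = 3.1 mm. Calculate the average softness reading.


Average = (2.4 + 3.1) / 2
Average = 2.75 mm


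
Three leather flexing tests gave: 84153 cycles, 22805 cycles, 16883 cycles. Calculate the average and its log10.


Average = 41280 cycles
log10 = 4.62


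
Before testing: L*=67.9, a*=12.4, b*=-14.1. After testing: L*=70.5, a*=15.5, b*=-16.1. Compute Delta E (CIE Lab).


Delta E = 4.51


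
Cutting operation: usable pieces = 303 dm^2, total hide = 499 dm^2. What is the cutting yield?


60.7%

Yield = usable / total x 100
Yield = 303 / 499 x 100 = 60.7%


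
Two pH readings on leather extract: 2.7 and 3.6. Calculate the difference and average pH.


Difference = |2.7 - 3.6| = 0.9
Average = (2.7 + 3.6) / 2 = 3.15


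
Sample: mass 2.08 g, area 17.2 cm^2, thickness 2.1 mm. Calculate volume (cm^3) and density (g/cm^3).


Thickness in cm = 2.1 / 10 = 0.21 cm
Volume = 17.2 x 0.21 = 3.612 cm^3
Density = 2.08 / 3.612 = 0.576 g/cm^3


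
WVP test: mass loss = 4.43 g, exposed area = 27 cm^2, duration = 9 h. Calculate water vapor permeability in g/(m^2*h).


WVP = mass_loss / (area x time) x 10000
WVP = 4.43 / (27 x 9) x 10000
WVP = 4.43 / 243 x 10000 = 182.30 g/(m^2*h)


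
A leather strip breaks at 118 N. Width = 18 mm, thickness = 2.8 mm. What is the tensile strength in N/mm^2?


Cross-sectional area = 18 x 2.8 = 50.4 mm^2
Tensile strength = 118 / 50.4 = 2.34 N/mm^2


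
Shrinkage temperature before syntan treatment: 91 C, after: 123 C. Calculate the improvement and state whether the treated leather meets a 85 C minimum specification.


Improvement = 123 - 91 = 32 C
Spec check: 123 C >= 85 C? Yes


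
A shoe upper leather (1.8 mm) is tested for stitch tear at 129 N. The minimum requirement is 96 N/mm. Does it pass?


STS = 129 / 1.8 = 71.7 N/mm
Minimum required: 96 N/mm
Passes: No


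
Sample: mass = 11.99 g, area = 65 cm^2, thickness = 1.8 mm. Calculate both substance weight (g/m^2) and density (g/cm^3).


SW = 11.99 / 65 x 10000 = 1844.6 g/m^2
Volume = 65 x 1.8 / 10 = 11.70 cm^3
Density = 11.99 / 11.70 = 1.025 g/cm^3


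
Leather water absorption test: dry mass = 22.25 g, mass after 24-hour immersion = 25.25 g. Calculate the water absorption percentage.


Water absorbed = 25.25 - 22.25 = 3.00 g
WA% = 3.00 / 22.25 x 100 = 13.5%


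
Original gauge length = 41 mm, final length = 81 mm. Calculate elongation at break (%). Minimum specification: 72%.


Extension = 81 - 41 = 40 mm
Elongation = 40 / 41 x 100 = 97.6%
Minimum required: 72%
Meets specification: Yes


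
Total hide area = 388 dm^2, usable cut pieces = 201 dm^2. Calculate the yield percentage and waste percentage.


Yield = 201 / 388 x 100 = 51.8%
Waste = 388 - 201 = 187 dm^2
Waste% = 100 - 51.8 = 48.2%


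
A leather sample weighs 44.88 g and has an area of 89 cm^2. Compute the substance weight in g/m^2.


5042.7 g/m^2

Substance weight = mass / area x 10000
SW = 44.88 / 89 x 10000
SW = 5042.7 g/m^2


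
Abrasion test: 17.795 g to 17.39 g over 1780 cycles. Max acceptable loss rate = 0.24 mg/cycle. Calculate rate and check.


Rate = 0.228 mg/cycle
Passes: Yes

Loss = 17.795 - 17.39 = 0.405 g
Rate = 0.405 g / 1780 cycles x 1000 = 0.228 mg/cycle
Max = 0.24 mg/cycle
Passes: Yes


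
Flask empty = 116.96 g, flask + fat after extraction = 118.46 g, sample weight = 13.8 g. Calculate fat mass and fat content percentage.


Fat mass = 1.50 g
Fat content = 10.9%


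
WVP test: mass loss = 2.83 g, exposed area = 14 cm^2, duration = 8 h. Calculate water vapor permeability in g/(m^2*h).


252.68 g/(m^2*h)

WVP = mass_loss / (area x time) x 10000
WVP = 2.83 / (14 x 8) x 10000
WVP = 2.83 / 112 x 10000 = 252.68 g/(m^2*h)


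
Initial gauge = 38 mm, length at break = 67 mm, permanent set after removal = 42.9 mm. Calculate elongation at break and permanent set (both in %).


Elongation at break = 76.3%
Permanent set = 12.9%

Elongation at break = (67 - 38) / 38 x 100 = 76.3%
Permanent set = (42.9 - 38) / 38 x 100 = 12.9%


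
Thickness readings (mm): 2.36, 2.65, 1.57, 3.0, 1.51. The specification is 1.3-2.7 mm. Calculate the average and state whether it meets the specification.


Sum = 11.09
Average = 11.09 / 5 = 2.22 mm
Specification range: 1.3 to 2.7 mm
Within spec: Yes


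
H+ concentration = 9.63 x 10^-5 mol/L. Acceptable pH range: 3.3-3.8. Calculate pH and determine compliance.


pH = 4.02
Compliant: No


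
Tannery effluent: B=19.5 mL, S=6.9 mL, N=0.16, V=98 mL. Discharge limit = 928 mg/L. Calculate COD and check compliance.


COD = 164.6 mg/L
Compliant: Yes


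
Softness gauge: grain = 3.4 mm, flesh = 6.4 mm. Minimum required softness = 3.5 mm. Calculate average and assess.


Average softness = 4.90 mm
Meets requirement: Yes


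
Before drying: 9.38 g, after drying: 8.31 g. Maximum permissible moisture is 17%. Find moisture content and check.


Moisture content = 11.4%
Acceptable: Yes


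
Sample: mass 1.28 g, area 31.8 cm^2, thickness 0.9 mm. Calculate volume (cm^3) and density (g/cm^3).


Volume = 2.862 cm^3
Density = 0.447 g/cm^3


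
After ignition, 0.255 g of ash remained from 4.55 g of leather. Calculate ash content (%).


Ash% = 0.255 / 4.55 x 100
Ash% = 5.60%


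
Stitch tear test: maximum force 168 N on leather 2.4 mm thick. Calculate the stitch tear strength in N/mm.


70.0 N/mm

Stitch tear strength = force / thickness
STS = 168 / 2.4 = 70.0 N/mm


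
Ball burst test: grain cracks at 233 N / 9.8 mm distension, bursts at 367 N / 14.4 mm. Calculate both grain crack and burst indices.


Crack index = 23.8 N/mm
Burst index = 25.5 N/mm


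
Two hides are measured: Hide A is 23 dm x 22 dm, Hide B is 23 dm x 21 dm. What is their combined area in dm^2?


Hide A area = 23 x 22 = 506 dm^2
Hide B area = 23 x 21 = 483 dm^2
Total = 506 + 483 = 989 dm^2


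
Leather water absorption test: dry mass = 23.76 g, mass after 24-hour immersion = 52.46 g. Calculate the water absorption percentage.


Water absorbed = 52.46 - 23.76 = 28.70 g
WA% = 28.70 / 23.76 x 100 = 120.8%


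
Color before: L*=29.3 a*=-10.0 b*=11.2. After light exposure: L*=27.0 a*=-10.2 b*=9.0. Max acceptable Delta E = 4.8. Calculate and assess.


Delta E = 3.19
Passes: Yes

dL = -2.3, da = -0.2, db = -2.2
dE = sqrt((-2.3)^2 + (-0.2)^2 + (-2.2)^2) = 3.19
Max = 4.8
Passes: Yes


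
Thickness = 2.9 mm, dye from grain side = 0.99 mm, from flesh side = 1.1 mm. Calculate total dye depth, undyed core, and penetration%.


Total dyed = 2.09 mm
Undyed core = 0.81 mm
Penetration = 72.1%

Total dyed = 0.99 + 1.1 = 2.09 mm
Undyed core = 2.9 - 2.09 = 0.81 mm
Penetration = 2.09 / 2.9 x 100 = 72.1%


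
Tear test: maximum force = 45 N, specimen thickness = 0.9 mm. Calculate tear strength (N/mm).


50.0 N/mm


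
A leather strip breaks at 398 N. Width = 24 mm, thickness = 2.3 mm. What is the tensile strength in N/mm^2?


Cross-sectional area = 24 x 2.3 = 55.2 mm^2
Tensile strength = 398 / 55.2 = 7.21 N/mm^2


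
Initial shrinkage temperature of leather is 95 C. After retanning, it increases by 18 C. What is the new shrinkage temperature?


New Ts = 95 + 18 = 113 C


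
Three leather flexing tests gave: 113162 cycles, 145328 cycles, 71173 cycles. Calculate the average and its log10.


Average = 109888 cycles
log10 = 5.04


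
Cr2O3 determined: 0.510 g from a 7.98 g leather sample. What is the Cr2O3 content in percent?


Cr2O3% = 0.510 / 7.98 x 100
Cr2O3% = 6.39%


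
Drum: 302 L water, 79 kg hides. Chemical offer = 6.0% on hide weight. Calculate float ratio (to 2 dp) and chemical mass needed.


Float ratio = 3.82
Chemical needed = 4.74 kg

Float ratio = 302 / 79 = 3.82
Chemical = 79 x 6.0 / 100 = 4.74 kg


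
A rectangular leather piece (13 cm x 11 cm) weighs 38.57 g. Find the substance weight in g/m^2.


2697.2 g/m^2

Area = 13 x 11 = 143 cm^2
SW = 38.57 / 143 x 10000 = 2697.2 g/m^2


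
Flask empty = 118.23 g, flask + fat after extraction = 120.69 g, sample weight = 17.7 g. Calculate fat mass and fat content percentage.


Fat mass = 2.46 g
Fat content = 13.9%


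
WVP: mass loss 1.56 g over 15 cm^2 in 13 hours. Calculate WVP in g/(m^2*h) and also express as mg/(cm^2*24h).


WVP = 1.56 / (15 x 13) x 10000 = 80.00 g/(m^2*h)
Mass loss in mg = 1.56 x 1000 = 1560 mg
Per cm^2 per 24h in mg: 1560 x 24 / (15 x 13) = 37440 / 195 = 192.00 mg/(cm^2*24h)


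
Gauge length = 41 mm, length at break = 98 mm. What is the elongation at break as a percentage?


Extension = 98 - 41 = 57 mm
Elongation = 57 / 41 x 100 = 139.0%


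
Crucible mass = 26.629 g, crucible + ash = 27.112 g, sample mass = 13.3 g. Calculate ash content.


Ash mass = 0.483 g
Ash content = 3.63%


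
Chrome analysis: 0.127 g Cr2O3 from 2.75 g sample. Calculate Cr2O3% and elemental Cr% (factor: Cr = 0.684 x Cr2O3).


Cr2O3% = 0.127 / 2.75 x 100 = 4.62%
Cr% = 4.62 x 0.684 = 3.16%


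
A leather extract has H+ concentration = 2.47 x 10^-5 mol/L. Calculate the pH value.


pH = -log10[H+]
pH = -log10(2.47 x 10^-5) = 4.61


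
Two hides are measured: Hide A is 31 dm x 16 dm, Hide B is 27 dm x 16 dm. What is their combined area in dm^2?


Hide A area = 31 x 16 = 496 dm^2
Hide B area = 27 x 16 = 432 dm^2
Total = 496 + 432 = 928 dm^2


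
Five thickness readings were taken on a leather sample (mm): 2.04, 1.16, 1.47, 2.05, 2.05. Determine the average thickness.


Sum = 2.04 + 1.16 + 1.47 + 2.05 + 2.05 = 8.77
Average = 8.77 / 5 = 1.75 mm


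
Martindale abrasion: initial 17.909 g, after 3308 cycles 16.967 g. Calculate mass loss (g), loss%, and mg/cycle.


Loss = 17.909 - 16.967 = 0.942 g
Loss% = 0.942 / 17.909 x 100 = 5.26%
Rate = 0.942 / 3308 x 1000 = 0.285 mg/cycle


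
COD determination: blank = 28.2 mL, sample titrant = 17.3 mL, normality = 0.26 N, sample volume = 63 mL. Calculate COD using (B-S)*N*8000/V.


359.9 mg/L


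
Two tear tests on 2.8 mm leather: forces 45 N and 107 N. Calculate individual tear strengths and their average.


Tear 1 = 16.1 N/mm
Tear 2 = 38.2 N/mm
Average = 27.2 N/mm

Tear 1 = 45 / 2.8 = 16.1 N/mm
Tear 2 = 107 / 2.8 = 38.2 N/mm
Average = (16.1 + 38.2) / 2 = 27.2 N/mm


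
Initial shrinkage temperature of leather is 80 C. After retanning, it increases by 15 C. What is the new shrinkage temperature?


95 C

New Ts = 80 + 15 = 95 C


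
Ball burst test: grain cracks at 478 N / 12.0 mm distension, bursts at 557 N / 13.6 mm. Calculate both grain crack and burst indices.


Crack index = 39.8 N/mm
Burst index = 41.0 N/mm


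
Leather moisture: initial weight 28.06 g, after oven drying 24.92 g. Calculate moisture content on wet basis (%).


Moisture = 28.06 - 24.92 = 3.14 g
MC = 3.14 / 28.06 x 100 = 11.2%


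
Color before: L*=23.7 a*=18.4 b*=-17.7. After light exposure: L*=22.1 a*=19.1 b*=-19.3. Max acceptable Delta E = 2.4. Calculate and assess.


Delta E = 2.37
Passes: Yes


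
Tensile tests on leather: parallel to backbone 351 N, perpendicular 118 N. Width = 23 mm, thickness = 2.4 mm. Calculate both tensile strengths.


Parallel = 6.36 N/mm^2
Perpendicular = 2.14 N/mm^2

Area = 23 x 2.4 = 55.2 mm^2
TS (parallel) = 351 / 55.2 = 6.36 N/mm^2
TS (perpendicular) = 118 / 55.2 = 2.14 N/mm^2


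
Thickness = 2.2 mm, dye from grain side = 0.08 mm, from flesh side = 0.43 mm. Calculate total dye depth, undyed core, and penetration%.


Total dyed = 0.08 + 0.43 = 0.51 mm
Undyed core = 2.2 - 0.51 = 1.69 mm
Penetration = 0.51 / 2.2 x 100 = 23.2%


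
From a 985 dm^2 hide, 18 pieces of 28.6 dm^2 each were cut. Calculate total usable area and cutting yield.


Total usable = 18 x 28.6 = 514.8 dm^2
Yield = 514.8 / 985 x 100 = 52.3%


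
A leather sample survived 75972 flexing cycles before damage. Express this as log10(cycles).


4.88


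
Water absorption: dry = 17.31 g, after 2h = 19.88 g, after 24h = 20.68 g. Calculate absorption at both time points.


WA (2h) = (19.88 - 17.31) / 17.31 x 100 = 14.8%
WA (24h) = (20.68 - 17.31) / 17.31 x 100 = 19.5%


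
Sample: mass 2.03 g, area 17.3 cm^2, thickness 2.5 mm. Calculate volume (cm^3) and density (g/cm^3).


Thickness in cm = 2.5 / 10 = 0.25 cm
Volume = 17.3 x 0.25 = 4.325 cm^3
Density = 2.03 / 4.325 = 0.469 g/cm^3


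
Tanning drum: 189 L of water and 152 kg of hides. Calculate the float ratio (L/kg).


1.2

Float ratio = water / hide weight
Ratio = 189 / 152 = 1.2


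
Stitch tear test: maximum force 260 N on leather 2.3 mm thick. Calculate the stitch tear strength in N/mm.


113.0 N/mm

Stitch tear strength = force / thickness
STS = 260 / 2.3 = 113.0 N/mm


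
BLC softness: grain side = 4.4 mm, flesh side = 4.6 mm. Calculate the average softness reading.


Average = (4.4 + 4.6) / 2
Average = 4.50 mm


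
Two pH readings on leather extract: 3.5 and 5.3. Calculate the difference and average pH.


Difference = 1.8
Average pH = 4.40


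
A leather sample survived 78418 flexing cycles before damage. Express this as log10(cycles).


4.89

log10(78418) = 4.89


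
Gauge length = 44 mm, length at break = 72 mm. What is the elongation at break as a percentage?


Extension = 72 - 44 = 28 mm
Elongation = 28 / 44 x 100 = 63.6%


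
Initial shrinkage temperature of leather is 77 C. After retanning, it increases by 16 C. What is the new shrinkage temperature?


93 C

New Ts = 77 + 16 = 93 C


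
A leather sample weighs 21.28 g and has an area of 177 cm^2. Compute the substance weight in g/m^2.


1202.3 g/m^2

Substance weight = mass / area x 10000
SW = 21.28 / 177 x 10000
SW = 1202.3 g/m^2


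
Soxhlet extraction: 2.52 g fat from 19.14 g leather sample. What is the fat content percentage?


Fat content = 2.52 / 19.14 x 100
Fat = 13.2%


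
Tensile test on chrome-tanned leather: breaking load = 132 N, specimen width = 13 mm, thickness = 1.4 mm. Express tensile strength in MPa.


Cross-section = 13 x 1.4 = 18.2 mm^2
TS = 132 / 18.2 = 7.25 MPa
(1 N/mm^2 = 1 MPa)


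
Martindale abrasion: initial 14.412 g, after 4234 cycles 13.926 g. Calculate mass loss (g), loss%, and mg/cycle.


Loss = 14.412 - 13.926 = 0.486 g
Loss% = 0.486 / 14.412 x 100 = 3.37%
Rate = 0.486 / 4234 x 1000 = 0.115 mg/cycle


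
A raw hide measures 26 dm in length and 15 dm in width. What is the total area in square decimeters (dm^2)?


390 dm^2

Area = length x width
Area = 26 x 15 = 390 dm^2


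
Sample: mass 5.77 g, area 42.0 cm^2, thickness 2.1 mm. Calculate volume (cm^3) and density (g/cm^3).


Thickness in cm = 2.1 / 10 = 0.21 cm
Volume = 42.0 x 0.21 = 8.820 cm^3
Density = 5.77 / 8.820 = 0.654 g/cm^3


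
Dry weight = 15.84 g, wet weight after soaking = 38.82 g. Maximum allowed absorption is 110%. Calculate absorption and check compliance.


WA = (38.82 - 15.84) / 15.84 x 100 = 145.1%
Maximum allowed: 110%
Compliant: No


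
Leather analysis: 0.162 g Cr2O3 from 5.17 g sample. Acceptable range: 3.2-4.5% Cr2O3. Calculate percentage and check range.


Cr2O3% = 0.162 / 5.17 x 100 = 3.13%
Acceptable range: 3.2 to 4.5%
Within range: No


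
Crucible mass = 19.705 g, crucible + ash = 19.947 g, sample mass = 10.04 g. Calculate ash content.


Ash mass = 0.242 g
Ash content = 2.41%


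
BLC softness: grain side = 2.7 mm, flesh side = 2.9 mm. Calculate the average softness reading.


2.80 mm

Average = (2.7 + 2.9) / 2
Average = 2.80 mm


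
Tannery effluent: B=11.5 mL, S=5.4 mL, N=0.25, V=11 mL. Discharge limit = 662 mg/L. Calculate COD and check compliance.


COD = 1109.1 mg/L
Compliant: No


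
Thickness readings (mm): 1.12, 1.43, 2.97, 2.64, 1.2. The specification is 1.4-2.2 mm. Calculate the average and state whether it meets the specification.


Sum = 9.36
Average = 9.36 / 5 = 1.87 mm
Specification range: 1.4 to 2.2 mm
Within spec: Yes


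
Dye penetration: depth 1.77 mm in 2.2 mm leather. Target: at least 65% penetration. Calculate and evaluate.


Penetration = 1.77 / 2.2 x 100 = 80.5%
Target: 65%
Meets target: Yes


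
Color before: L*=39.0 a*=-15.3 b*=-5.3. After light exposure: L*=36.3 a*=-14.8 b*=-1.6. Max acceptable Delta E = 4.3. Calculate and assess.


dL = -2.7, da = 0.5, db = 3.7
dE = sqrt((-2.7)^2 + (0.5)^2 + (3.7)^2) = 4.61
Max = 4.3
Passes: No


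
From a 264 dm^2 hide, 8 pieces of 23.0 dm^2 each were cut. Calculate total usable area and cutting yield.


Total usable = 8 x 23.0 = 184.0 dm^2
Yield = 184.0 / 264 x 100 = 69.7%


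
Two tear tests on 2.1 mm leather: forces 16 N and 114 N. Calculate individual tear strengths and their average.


Tear 1 = 16 / 2.1 = 7.6 N/mm
Tear 2 = 114 / 2.1 = 54.3 N/mm
Average = (7.6 + 54.3) / 2 = 31.0 N/mm


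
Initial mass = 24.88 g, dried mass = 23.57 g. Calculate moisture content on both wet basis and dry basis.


Wet basis = 5.3%
Dry basis = 5.6%


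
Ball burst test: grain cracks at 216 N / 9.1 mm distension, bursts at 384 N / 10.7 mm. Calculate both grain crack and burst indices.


Crack index = 23.7 N/mm
Burst index = 35.9 N/mm

Crack index = 216 / 9.1 = 23.7 N/mm
Burst index = 384 / 10.7 = 35.9 N/mm


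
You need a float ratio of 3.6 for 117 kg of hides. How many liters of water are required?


421.2 L

Water = hide weight x target ratio
Water = 117 x 3.6 = 421.2 L


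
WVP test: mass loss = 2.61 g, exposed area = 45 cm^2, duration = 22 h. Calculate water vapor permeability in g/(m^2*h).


WVP = mass_loss / (area x time) x 10000
WVP = 2.61 / (45 x 22) x 10000
WVP = 2.61 / 990 x 10000 = 26.36 g/(m^2*h)


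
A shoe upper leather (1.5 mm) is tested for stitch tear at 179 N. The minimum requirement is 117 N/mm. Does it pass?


STS = 119.3 N/mm
Passes: Yes


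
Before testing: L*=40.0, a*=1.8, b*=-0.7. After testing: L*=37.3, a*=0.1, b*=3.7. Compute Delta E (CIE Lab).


Delta E = 5.44

dL = 37.3 - 40.0 = -2.7
da = 0.1 - 1.8 = -1.7
db = 3.7 - (-0.7) = 4.4
dE = sqrt((-2.7)^2 + (-1.7)^2 + (4.4)^2) = 5.44


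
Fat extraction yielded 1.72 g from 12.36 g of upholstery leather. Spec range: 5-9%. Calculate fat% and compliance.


Fat% = 1.72 / 12.36 x 100 = 13.9%
Spec range: 5-9%
Compliant: No
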